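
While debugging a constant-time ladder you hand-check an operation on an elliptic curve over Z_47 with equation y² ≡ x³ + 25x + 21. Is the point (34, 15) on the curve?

yes

y² = 15² ≡ 37; x³ + 25x + 21 = 40175 ≡ 37 (mod 47). 37 = 37.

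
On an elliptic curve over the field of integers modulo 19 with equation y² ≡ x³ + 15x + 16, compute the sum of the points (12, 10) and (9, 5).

(12, 10) + (9, 5). λ = (5 - 10)/(9 - 12) ≡ 14/16 mod 19. 16⁻¹ ≡ 6 (mod 19), so λ ≡ 8.
  x = λ² - 12 - 9 = 64 - 21 ≡ 5; y = λ·(12 - 5) - 10 ≡ 8. → (5, 8)

(5, 8)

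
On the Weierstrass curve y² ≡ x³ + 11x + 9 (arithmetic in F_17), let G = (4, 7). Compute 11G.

(0, 3)

Repeated addition: build up to 11G.
2G: tangent at (4, 7): λ = (3·4² + 11)/(2·7) ≡ 8/14. 14⁻¹ ≡ 11 (mod 17), so λ ≡ 8·11 ≡ 3.
  x = λ² - 4 - 4 = 9 - 8 ≡ 1; y = λ·(4 - 1) - 7 ≡ 2. → (1, 2)
3G: (1, 2) + (4, 7). λ = (7 - 2)/(4 - 1) ≡ 5/3 mod 17. 3⁻¹ ≡ 6 (mod 17) since 3·6 = 18 ≡ 1, so λ ≡ 13.
  x = λ² - 1 - 4 = 169 - 5 ≡ 11; y = λ·(1 - 11) - 2 ≡ 4. → (11, 4)
4G: (11, 4) + (4, 7). λ = (7 - 4)/(4 - 11) ≡ 3/10 mod 17. 10⁻¹ ≡ 12 (mod 17), so λ ≡ 2.
  x = λ² - 11 - 4 = 4 - 15 ≡ 6; y = λ·(11 - 6) - 4 ≡ 6. → (6, 6)
5G: (6, 6) + (4, 7). λ = (7 - 6)/(4 - 6) ≡ 1/15 mod 17. 15⁻¹ ≡ 8 (mod 17), so λ ≡ 8.
  x = λ² - 6 - 4 = 64 - 10 ≡ 3; y = λ·(6 - 3) - 6 ≡ 1. → (3, 1)
6G: (3, 1) + (4, 7). λ = (7 - 1)/(4 - 3) ≡ 6/1 mod 17. 1⁻¹ ≡ 1 (mod 17) since 1·1 = 1 ≡ 1, so λ ≡ 6.
  x = λ² - 3 - 4 = 36 - 7 ≡ 12; y = λ·(3 - 12) - 1 ≡ 13. → (12, 13)
7G: (12, 13) + (4, 7). λ = (7 - 13)/(4 - 12) ≡ 11/9 mod 17. 9⁻¹ ≡ 2 (mod 17) since 9·2 = 18 ≡ 1, so λ ≡ 5.
  x = λ² - 12 - 4 = 25 - 16 ≡ 9; y = λ·(12 - 9) - 13 ≡ 2. → (9, 2)
8G: (9, 2) + (4, 7). λ = (7 - 2)/(4 - 9) ≡ 5/12 mod 17. 12⁻¹ ≡ 10 (mod 17), so λ ≡ 16.
  x = λ² - 9 - 4 = 256 - 13 ≡ 5; y = λ·(9 - 5) - 2 ≡ 11. → (5, 11)
9G: (5, 11) + (4, 7). λ = (7 - 11)/(4 - 5) ≡ 13/16 mod 17. 16⁻¹ ≡ 16 (mod 17), so λ ≡ 4.
  x = λ² - 5 - 4 = 16 - 9 ≡ 7; y = λ·(5 - 7) - 11 ≡ 15. → (7, 15)
10G: (7, 15) + (4, 7). λ = (7 - 15)/(4 - 7) ≡ 9/14 mod 17. 14⁻¹ ≡ 11 (mod 17) since 14·11 = 154 ≡ 1, so λ ≡ 14.
  x = λ² - 7 - 4 = 196 - 11 ≡ 15; y = λ·(7 - 15) - 15 ≡ 9. → (15, 9)
11G: (15, 9) + (4, 7). λ = (7 - 9)/(4 - 15) ≡ 15/6 mod 17. 6⁻¹ ≡ 3 (mod 17), so λ ≡ 11.
  x = λ² - 15 - 4 = 121 - 19 ≡ 0; y = λ·(15 - 0) - 9 ≡ 3. → (0, 3)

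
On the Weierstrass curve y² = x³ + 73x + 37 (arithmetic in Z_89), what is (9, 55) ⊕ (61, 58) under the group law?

(9, 55) + (61, 58). λ = (58 - 55)/(61 - 9) ≡ 3/52 mod 89. 52⁻¹ ≡ 12 (mod 89) since 52·12 = 624 ≡ 1, so λ ≡ 36.
  x = λ² - 9 - 61 = 1296 - 70 ≡ 69; y = λ·(9 - 69) - 55 ≡ 10. → (69, 10)

(69, 10)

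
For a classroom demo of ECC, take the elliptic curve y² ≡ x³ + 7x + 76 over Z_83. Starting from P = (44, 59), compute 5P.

(61, 75)

Repeated addition: build up to 5P.
2P: tangent at (44, 59): λ = (3·44² + 7)/(2·59) ≡ 5/35. 35⁻¹ ≡ 19 (mod 83), so λ ≡ 5·19 ≡ 12.
  x = λ² - 44 - 44 = 144 - 88 ≡ 56; y = λ·(44 - 56) - 59 ≡ 46. → (56, 46)
3P: (56, 46) + (44, 59). λ = (59 - 46)/(44 - 56) ≡ 13/71 mod 83. 71⁻¹ ≡ 76 (mod 83) since 71·76 = 5396 ≡ 1, so λ ≡ 75.
  x = λ² - 56 - 44 = 5625 - 100 ≡ 47; y = λ·(56 - 47) - 46 ≡ 48. → (47, 48)
4P: (47, 48) + (44, 59). λ = (59 - 48)/(44 - 47) ≡ 11/80 mod 83. 80⁻¹ ≡ 55 (mod 83) since 80·55 = 4400 ≡ 1, so λ ≡ 24.
  x = λ² - 47 - 44 = 576 - 91 ≡ 70; y = λ·(47 - 70) - 48 ≡ 64. → (70, 64)
5P: (70, 64) + (44, 59). λ = (59 - 64)/(44 - 70) ≡ 78/57 mod 83. 57⁻¹ ≡ 67 (mod 83), so λ ≡ 80.
  x = λ² - 70 - 44 = 6400 - 114 ≡ 61; y = λ·(70 - 61) - 64 ≡ 75. → (61, 75)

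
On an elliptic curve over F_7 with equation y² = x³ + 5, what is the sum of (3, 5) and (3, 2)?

The two points share x = 3 and their y-coordinates satisfy 5 + 2 ≡ 0 (mod 7), so they are inverses. Their sum is 𝒪.

O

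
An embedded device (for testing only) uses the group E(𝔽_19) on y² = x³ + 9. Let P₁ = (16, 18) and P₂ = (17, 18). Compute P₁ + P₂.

(16, 18) + (17, 18). λ = (18 - 18)/(17 - 16) ≡ 0/1 mod 19. 1⁻¹ ≡ 1 (mod 19) since 1·1 = 1 ≡ 1, so λ ≡ 0.
  x = λ² - 16 - 17 = 0 - 33 ≡ 5; y = λ·(16 - 5) - 18 ≡ 1. → (5, 1)

(5, 1)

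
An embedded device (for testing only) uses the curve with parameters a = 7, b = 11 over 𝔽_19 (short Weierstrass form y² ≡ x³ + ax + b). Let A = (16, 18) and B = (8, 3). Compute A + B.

(0, 12)

(16, 18) + (8, 3). λ = (3 - 18)/(8 - 16) ≡ 4/11 mod 19. 11⁻¹ ≡ 7 (mod 19) since 11·7 = 77 ≡ 1, so λ ≡ 9.
  x = λ² - 16 - 8 = 81 - 24 ≡ 0; y = λ·(16 - 0) - 18 ≡ 12. → (0, 12)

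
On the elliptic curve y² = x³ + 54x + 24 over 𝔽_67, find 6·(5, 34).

(10, 31)

Write P = (5, 34).
Repeated addition: build up to 6P.
2P: tangent at (5, 34): λ = (3·5² + 54)/(2·34) ≡ 62/1. 1⁻¹ ≡ 1 (mod 67) since 1·1 = 1 ≡ 1, so λ ≡ 62·1 ≡ 62.
  x = λ² - 5 - 5 = 3844 - 10 ≡ 15; y = λ·(5 - 15) - 34 ≡ 16. → (15, 16)
3P: (15, 16) + (5, 34). λ = (34 - 16)/(5 - 15) ≡ 18/57 mod 67. 57⁻¹ ≡ 20 (mod 67) since 57·20 = 1140 ≡ 1, so λ ≡ 25.
  x = λ² - 15 - 5 = 625 - 20 ≡ 2; y = λ·(15 - 2) - 16 ≡ 41. → (2, 41)
4P: (2, 41) + (5, 34). λ = (34 - 41)/(5 - 2) ≡ 60/3 mod 67. 3⁻¹ ≡ 45 (mod 67) since 3·45 = 135 ≡ 1, so λ ≡ 20.
  x = λ² - 2 - 5 = 400 - 7 ≡ 58; y = λ·(2 - 58) - 41 ≡ 45. → (58, 45)
5P: (58, 45) + (5, 34). λ = (34 - 45)/(5 - 58) ≡ 56/14 mod 67. 14⁻¹ ≡ 24 (mod 67), so λ ≡ 4.
  x = λ² - 58 - 5 = 16 - 63 ≡ 20; y = λ·(58 - 20) - 45 ≡ 40. → (20, 40)
6P: (20, 40) + (5, 34). λ = (34 - 40)/(5 - 20) ≡ 61/52 mod 67. 52⁻¹ ≡ 58 (mod 67), so λ ≡ 54.
  x = λ² - 20 - 5 = 2916 - 25 ≡ 10; y = λ·(20 - 10) - 40 ≡ 31. → (10, 31)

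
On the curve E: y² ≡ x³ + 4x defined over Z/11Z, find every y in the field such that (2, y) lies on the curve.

x³ + 4x + 0 = 16 ≡ 5 (mod 11).
Square roots of 5 mod 11: 4 and 7 (since 4² = 16 ≡ 5).

4, 7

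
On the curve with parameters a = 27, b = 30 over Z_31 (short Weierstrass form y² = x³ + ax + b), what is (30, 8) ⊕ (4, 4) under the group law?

(15, 11)

(30, 8) + (4, 4). λ = (4 - 8)/(4 - 30) ≡ 27/5 mod 31. 5⁻¹ ≡ 25 (mod 31), so λ ≡ 24.
  x = λ² - 30 - 4 = 576 - 34 ≡ 15; y = λ·(30 - 15) - 8 ≡ 11. → (15, 11)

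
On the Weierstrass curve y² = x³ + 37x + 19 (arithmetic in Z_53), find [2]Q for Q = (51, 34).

(46, 0)

tangent at (51, 34): λ = (3·51² + 37)/(2·34) ≡ 49/15. 15⁻¹ ≡ 46 (mod 53) since 15·46 = 690 ≡ 1, so λ ≡ 49·46 ≡ 28.
  x = λ² - 51 - 51 = 784 - 102 ≡ 46; y = λ·(51 - 46) - 34 ≡ 0. → (46, 0)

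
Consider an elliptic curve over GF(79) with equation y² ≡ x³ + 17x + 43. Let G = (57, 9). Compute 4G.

Double-and-add on 4 = (100)₂. Start with G = (57, 9) for the leading 1-bit.
double: tangent at (57, 9): λ = (3·57² + 17)/(2·9) ≡ 47/18. 18⁻¹ ≡ 22 (mod 79), so λ ≡ 47·22 ≡ 7.
  x = λ² - 57 - 57 = 49 - 114 ≡ 14; y = λ·(57 - 14) - 9 ≡ 55. → (14, 55)
double: tangent at (14, 55): λ = (3·14² + 17)/(2·55) ≡ 52/31. 31⁻¹ ≡ 51 (mod 79), so λ ≡ 52·51 ≡ 45.
  x = λ² - 14 - 14 = 2025 - 28 ≡ 22; y = λ·(14 - 22) - 55 ≡ 59. → (22, 59)

(22, 59)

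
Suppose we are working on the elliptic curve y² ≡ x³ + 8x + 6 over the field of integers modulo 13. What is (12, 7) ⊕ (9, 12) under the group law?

(12, 7) + (9, 12). λ = (12 - 7)/(9 - 12) ≡ 5/10 mod 13. 10⁻¹ ≡ 4 (mod 13) since 10·4 = 40 ≡ 1, so λ ≡ 7.
  x = λ² - 12 - 9 = 49 - 21 ≡ 2; y = λ·(12 - 2) - 7 ≡ 11. → (2, 11)

(2, 11)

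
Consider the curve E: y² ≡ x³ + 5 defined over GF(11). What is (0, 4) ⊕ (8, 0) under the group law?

(0, 4) + (8, 0). λ = (0 - 4)/(8 - 0) ≡ 7/8 mod 11. 8⁻¹ ≡ 7 (mod 11), so λ ≡ 5.
  x = λ² - 0 - 8 = 25 - 8 ≡ 6; y = λ·(0 - 6) - 4 ≡ 10. → (6, 10)

(6, 10)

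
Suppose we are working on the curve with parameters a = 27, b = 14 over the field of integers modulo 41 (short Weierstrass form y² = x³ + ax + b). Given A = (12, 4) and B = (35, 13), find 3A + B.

First 3A:
Repeated addition: build up to 3A.
2A: tangent at (12, 4): λ = (3·12² + 27)/(2·4) ≡ 8/8. 8⁻¹ ≡ 36 (mod 41) since 8·36 = 288 ≡ 1, so λ ≡ 8·36 ≡ 1.
  x = λ² - 12 - 12 = 1 - 24 ≡ 18; y = λ·(12 - 18) - 4 ≡ 31. → (18, 31)
3A: (18, 31) + (12, 4). λ = (4 - 31)/(12 - 18) ≡ 14/35 mod 41. 35⁻¹ ≡ 34 (mod 41), so λ ≡ 25.
  x = λ² - 18 - 12 = 625 - 30 ≡ 21; y = λ·(18 - 21) - 31 ≡ 17. → (21, 17)
3A = (21, 17).
Finally 3A + B:
(21, 17) + (35, 13). λ = (13 - 17)/(35 - 21) ≡ 37/14 mod 41. 14⁻¹ ≡ 3 (mod 41), so λ ≡ 29.
  x = λ² - 21 - 35 = 841 - 56 ≡ 6; y = λ·(21 - 6) - 17 ≡ 8. → (6, 8)

(6, 8)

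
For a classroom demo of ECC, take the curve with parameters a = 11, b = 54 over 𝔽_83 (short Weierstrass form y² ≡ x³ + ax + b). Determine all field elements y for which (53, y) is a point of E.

x³ + 11x + 54 = 149514 ≡ 31 (mod 83).
Square roots of 31 mod 83: 23 and 60 (since 23² = 529 ≡ 31).

23, 60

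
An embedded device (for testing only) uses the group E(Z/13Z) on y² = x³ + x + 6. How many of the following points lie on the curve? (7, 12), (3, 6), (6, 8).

1

(7, 12): 12² ≡ 1, rhs ≡ 5 → off.
(3, 6): 6² ≡ 10, rhs ≡ 10 → on.
(6, 8): 8² ≡ 12, rhs ≡ 7 → off.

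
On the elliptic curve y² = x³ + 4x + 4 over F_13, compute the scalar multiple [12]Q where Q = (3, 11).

Repeated addition: build up to 12Q.
2Q: tangent at (3, 11): λ = (3·3² + 4)/(2·11) ≡ 5/9. 9⁻¹ ≡ 3 (mod 13), so λ ≡ 5·3 ≡ 2.
  x = λ² - 3 - 3 = 4 - 6 ≡ 11; y = λ·(3 - 11) - 11 ≡ 12. → (11, 12)
3Q: (11, 12) + (3, 11). λ = (11 - 12)/(3 - 11) ≡ 12/5 mod 13. 5⁻¹ ≡ 8 (mod 13), so λ ≡ 5.
  x = λ² - 11 - 3 = 25 - 14 ≡ 11; y = λ·(11 - 11) - 12 ≡ 1. → (11, 1)
4Q: (11, 1) + (3, 11). λ = (11 - 1)/(3 - 11) ≡ 10/5 mod 13. 5⁻¹ ≡ 8 (mod 13), so λ ≡ 2.
  x = λ² - 11 - 3 = 4 - 14 ≡ 3; y = λ·(11 - 3) - 1 ≡ 2. → (3, 2)
5Q: (3, 2) + (3, 11): same x and y₁ ≡ -y₂, so the sum is 𝒪.
6Q: 𝒪 + (3, 11) = (3, 11) (identity).
7Q: tangent at (3, 11): λ = (3·3² + 4)/(2·11) ≡ 5/9. 9⁻¹ ≡ 3 (mod 13) since 9·3 = 27 ≡ 1, so λ ≡ 5·3 ≡ 2.
  x = λ² - 3 - 3 = 4 - 6 ≡ 11; y = λ·(3 - 11) - 11 ≡ 12. → (11, 12)
8Q: (11, 12) + (3, 11). λ = (11 - 12)/(3 - 11) ≡ 12/5 mod 13. 5⁻¹ ≡ 8 (mod 13) since 5·8 = 40 ≡ 1, so λ ≡ 5.
  x = λ² - 11 - 3 = 25 - 14 ≡ 11; y = λ·(11 - 11) - 12 ≡ 1. → (11, 1)
9Q: (11, 1) + (3, 11). λ = (11 - 1)/(3 - 11) ≡ 10/5 mod 13. 5⁻¹ ≡ 8 (mod 13) since 5·8 = 40 ≡ 1, so λ ≡ 2.
  x = λ² - 11 - 3 = 4 - 14 ≡ 3; y = λ·(11 - 3) - 1 ≡ 2. → (3, 2)
10Q: (3, 2) + (3, 11): same x and y₁ ≡ -y₂, so the sum is 𝒪.
11Q: 𝒪 + (3, 11) = (3, 11) (identity).
12Q: tangent at (3, 11): λ = (3·3² + 4)/(2·11) ≡ 5/9. 9⁻¹ ≡ 3 (mod 13) since 9·3 = 27 ≡ 1, so λ ≡ 5·3 ≡ 2.
  x = λ² - 3 - 3 = 4 - 6 ≡ 11; y = λ·(3 - 11) - 11 ≡ 12. → (11, 12)

(11, 12)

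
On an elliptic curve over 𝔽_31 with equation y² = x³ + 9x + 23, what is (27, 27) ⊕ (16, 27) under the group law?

(27, 27) + (16, 27). λ = (27 - 27)/(16 - 27) ≡ 0/20 mod 31. 20⁻¹ ≡ 14 (mod 31), so λ ≡ 0.
  x = λ² - 27 - 16 = 0 - 43 ≡ 19; y = λ·(27 - 19) - 27 ≡ 4. → (19, 4)

(19, 4)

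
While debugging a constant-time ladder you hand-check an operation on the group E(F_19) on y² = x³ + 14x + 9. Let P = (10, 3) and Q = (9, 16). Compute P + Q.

(17, 12)

(10, 3) + (9, 16). λ = (16 - 3)/(9 - 10) ≡ 13/18 mod 19. 18⁻¹ ≡ 18 (mod 19), so λ ≡ 6.
  x = λ² - 10 - 9 = 36 - 19 ≡ 17; y = λ·(10 - 17) - 3 ≡ 12. → (17, 12)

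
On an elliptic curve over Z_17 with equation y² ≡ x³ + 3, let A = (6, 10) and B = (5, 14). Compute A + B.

(6, 10) + (5, 14). λ = (14 - 10)/(5 - 6) ≡ 4/16 mod 17. 16⁻¹ ≡ 16 (mod 17), so λ ≡ 13.
  x = λ² - 6 - 5 = 169 - 11 ≡ 5; y = λ·(6 - 5) - 10 ≡ 3. → (5, 3)

(5, 3)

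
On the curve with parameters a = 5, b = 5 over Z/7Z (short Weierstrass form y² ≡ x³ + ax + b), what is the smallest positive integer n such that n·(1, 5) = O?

7

2P: tangent at (1, 5): λ = (3·1² + 5)/(2·5) ≡ 1/3. 3⁻¹ ≡ 5 (mod 7), so λ ≡ 1·5 ≡ 5.
  x = λ² - 1 - 1 = 25 - 2 ≡ 2; y = λ·(1 - 2) - 5 ≡ 4. → (2, 4)
3P: (2, 4) + (1, 5). λ = (5 - 4)/(1 - 2) ≡ 1/6 mod 7. 6⁻¹ ≡ 6 (mod 7) since 6·6 = 36 ≡ 1, so λ ≡ 6.
  x = λ² - 2 - 1 = 36 - 3 ≡ 5; y = λ·(2 - 5) - 4 ≡ 6. → (5, 6)
4P: (5, 6) + (1, 5). λ = (5 - 6)/(1 - 5) ≡ 6/3 mod 7. 3⁻¹ ≡ 5 (mod 7) since 3·5 = 15 ≡ 1, so λ ≡ 2.
  x = λ² - 5 - 1 = 4 - 6 ≡ 5; y = λ·(5 - 5) - 6 ≡ 1. → (5, 1)
5P: (5, 1) + (1, 5). λ = (5 - 1)/(1 - 5) ≡ 4/3 mod 7. 3⁻¹ ≡ 5 (mod 7), so λ ≡ 6.
  x = λ² - 5 - 1 = 36 - 6 ≡ 2; y = λ·(5 - 2) - 1 ≡ 3. → (2, 3)
6P: (2, 3) + (1, 5). λ = (5 - 3)/(1 - 2) ≡ 2/6 mod 7. 6⁻¹ ≡ 6 (mod 7), so λ ≡ 5.
  x = λ² - 2 - 1 = 25 - 3 ≡ 1; y = λ·(2 - 1) - 3 ≡ 2. → (1, 2)
7P: (1, 2) + (1, 5): same x and y₁ ≡ -y₂, so the sum is O.
7P = O, so the order is 7.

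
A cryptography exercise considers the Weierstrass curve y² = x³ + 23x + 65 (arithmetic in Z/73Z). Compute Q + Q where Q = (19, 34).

(34, 72)

tangent at (19, 34): λ = (3·19² + 23)/(2·34) ≡ 11/68. 68⁻¹ ≡ 29 (mod 73), so λ ≡ 11·29 ≡ 27.
  x = λ² - 19 - 19 = 729 - 38 ≡ 34; y = λ·(19 - 34) - 34 ≡ 72. → (34, 72)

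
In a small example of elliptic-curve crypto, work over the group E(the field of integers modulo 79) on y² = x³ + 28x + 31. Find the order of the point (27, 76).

2P: tangent at (27, 76): λ = (3·27² + 28)/(2·76) ≡ 3/73. 73⁻¹ ≡ 13 (mod 79) since 73·13 = 949 ≡ 1, so λ ≡ 3·13 ≡ 39.
  x = λ² - 27 - 27 = 1521 - 54 ≡ 45; y = λ·(27 - 45) - 76 ≡ 12. → (45, 12)
3P: (45, 12) + (27, 76). λ = (76 - 12)/(27 - 45) ≡ 64/61 mod 79. 61⁻¹ ≡ 57 (mod 79) since 61·57 = 3477 ≡ 1, so λ ≡ 14.
  x = λ² - 45 - 27 = 196 - 72 ≡ 45; y = λ·(45 - 45) - 12 ≡ 67. → (45, 67)
4P: (45, 67) + (27, 76). λ = (76 - 67)/(27 - 45) ≡ 9/61 mod 79. 61⁻¹ ≡ 57 (mod 79), so λ ≡ 39.
  x = λ² - 45 - 27 = 1521 - 72 ≡ 27; y = λ·(45 - 27) - 67 ≡ 3. → (27, 3)
5P: (27, 3) + (27, 76): same x and y₁ ≡ -y₂, so the sum is the point at infinity.
5P = the point at infinity, so the order is 5.

5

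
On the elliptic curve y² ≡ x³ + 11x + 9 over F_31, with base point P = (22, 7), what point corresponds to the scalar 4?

(19, 3)

Repeated addition: build up to 4P.
2P: tangent at (22, 7): λ = (3·22² + 11)/(2·7) ≡ 6/14. 14⁻¹ ≡ 20 (mod 31) since 14·20 = 280 ≡ 1, so λ ≡ 6·20 ≡ 27.
  x = λ² - 22 - 22 = 729 - 44 ≡ 3; y = λ·(22 - 3) - 7 ≡ 10. → (3, 10)
3P: (3, 10) + (22, 7). λ = (7 - 10)/(22 - 3) ≡ 28/19 mod 31. 19⁻¹ ≡ 18 (mod 31), so λ ≡ 8.
  x = λ² - 3 - 22 = 64 - 25 ≡ 8; y = λ·(3 - 8) - 10 ≡ 12. → (8, 12)
4P: (8, 12) + (22, 7). λ = (7 - 12)/(22 - 8) ≡ 26/14 mod 31. 14⁻¹ ≡ 20 (mod 31), so λ ≡ 24.
  x = λ² - 8 - 22 = 576 - 30 ≡ 19; y = λ·(8 - 19) - 12 ≡ 3. → (19, 3)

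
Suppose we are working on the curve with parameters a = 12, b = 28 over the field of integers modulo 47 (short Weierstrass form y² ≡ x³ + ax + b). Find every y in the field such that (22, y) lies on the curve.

6, 41

x³ + 12x + 28 = 10940 ≡ 36 (mod 47).
Square roots of 36 mod 47: 6 and 41 (since 6² = 36 ≡ 36).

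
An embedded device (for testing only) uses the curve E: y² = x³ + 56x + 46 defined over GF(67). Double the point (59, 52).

tangent at (59, 52): λ = (3·59² + 56)/(2·52) ≡ 47/37. 37⁻¹ ≡ 29 (mod 67), so λ ≡ 47·29 ≡ 23.
  x = λ² - 59 - 59 = 529 - 118 ≡ 9; y = λ·(59 - 9) - 52 ≡ 26. → (9, 26)

(9, 26)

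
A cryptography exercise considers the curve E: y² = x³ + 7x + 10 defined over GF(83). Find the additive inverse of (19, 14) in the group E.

-(19, 14) = (19, -14 mod 83) = (19, 69).

(19, 69)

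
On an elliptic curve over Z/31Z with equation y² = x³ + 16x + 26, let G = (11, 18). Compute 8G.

(18, 15)

Repeated addition: build up to 8G.
2G: tangent at (11, 18): λ = (3·11² + 16)/(2·18) ≡ 7/5. 5⁻¹ ≡ 25 (mod 31), so λ ≡ 7·25 ≡ 20.
  x = λ² - 11 - 11 = 400 - 22 ≡ 6; y = λ·(11 - 6) - 18 ≡ 20. → (6, 20)
3G: (6, 20) + (11, 18). λ = (18 - 20)/(11 - 6) ≡ 29/5 mod 31. 5⁻¹ ≡ 25 (mod 31), so λ ≡ 12.
  x = λ² - 6 - 11 = 144 - 17 ≡ 3; y = λ·(6 - 3) - 20 ≡ 16. → (3, 16)
4G: (3, 16) + (11, 18). λ = (18 - 16)/(11 - 3) ≡ 2/8 mod 31. 8⁻¹ ≡ 4 (mod 31), so λ ≡ 8.
  x = λ² - 3 - 11 = 64 - 14 ≡ 19; y = λ·(3 - 19) - 16 ≡ 11. → (19, 11)
5G: (19, 11) + (11, 18). λ = (18 - 11)/(11 - 19) ≡ 7/23 mod 31. 23⁻¹ ≡ 27 (mod 31) since 23·27 = 621 ≡ 1, so λ ≡ 3.
  x = λ² - 19 - 11 = 9 - 30 ≡ 10; y = λ·(19 - 10) - 11 ≡ 16. → (10, 16)
6G: (10, 16) + (11, 18). λ = (18 - 16)/(11 - 10) ≡ 2/1 mod 31. 1⁻¹ ≡ 1 (mod 31), so λ ≡ 2.
  x = λ² - 10 - 11 = 4 - 21 ≡ 14; y = λ·(10 - 14) - 16 ≡ 7. → (14, 7)
7G: (14, 7) + (11, 18). λ = (18 - 7)/(11 - 14) ≡ 11/28 mod 31. 28⁻¹ ≡ 10 (mod 31) since 28·10 = 280 ≡ 1, so λ ≡ 17.
  x = λ² - 14 - 11 = 289 - 25 ≡ 16; y = λ·(14 - 16) - 7 ≡ 21. → (16, 21)
8G: (16, 21) + (11, 18). λ = (18 - 21)/(11 - 16) ≡ 28/26 mod 31. 26⁻¹ ≡ 6 (mod 31), so λ ≡ 13.
  x = λ² - 16 - 11 = 169 - 27 ≡ 18; y = λ·(16 - 18) - 21 ≡ 15. → (18, 15)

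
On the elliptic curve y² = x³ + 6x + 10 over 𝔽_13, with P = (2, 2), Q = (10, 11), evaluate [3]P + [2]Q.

First 3P:
Repeated addition: build up to 3P.
2P: tangent at (2, 2): λ = (3·2² + 6)/(2·2) ≡ 5/4. 4⁻¹ ≡ 10 (mod 13) since 4·10 = 40 ≡ 1, so λ ≡ 5·10 ≡ 11.
  x = λ² - 2 - 2 = 121 - 4 ≡ 0; y = λ·(2 - 0) - 2 ≡ 7. → (0, 7)
3P: (0, 7) + (2, 2). λ = (2 - 7)/(2 - 0) ≡ 8/2 mod 13. 2⁻¹ ≡ 7 (mod 13) since 2·7 = 14 ≡ 1, so λ ≡ 4.
  x = λ² - 0 - 2 = 16 - 2 ≡ 1; y = λ·(0 - 1) - 7 ≡ 2. → (1, 2)
3P = (1, 2).
Next 2Q:
Repeated addition: build up to 2Q.
2Q: tangent at (10, 11): λ = (3·10² + 6)/(2·11) ≡ 7/9. 9⁻¹ ≡ 3 (mod 13) since 9·3 = 27 ≡ 1, so λ ≡ 7·3 ≡ 8.
  x = λ² - 10 - 10 = 64 - 20 ≡ 5; y = λ·(10 - 5) - 11 ≡ 3. → (5, 3)
2Q = (5, 3).
Finally 3P + 2Q:
(1, 2) + (5, 3). λ = (3 - 2)/(5 - 1) ≡ 1/4 mod 13. 4⁻¹ ≡ 10 (mod 13), so λ ≡ 10.
  x = λ² - 1 - 5 = 100 - 6 ≡ 3; y = λ·(1 - 3) - 2 ≡ 4. → (3, 4)

(3, 4)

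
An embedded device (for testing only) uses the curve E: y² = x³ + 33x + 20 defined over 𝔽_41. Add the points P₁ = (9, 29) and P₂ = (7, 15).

(33, 8)

(9, 29) + (7, 15). λ = (15 - 29)/(7 - 9) ≡ 27/39 mod 41. 39⁻¹ ≡ 20 (mod 41), so λ ≡ 7.
  x = λ² - 9 - 7 = 49 - 16 ≡ 33; y = λ·(9 - 33) - 29 ≡ 8. → (33, 8)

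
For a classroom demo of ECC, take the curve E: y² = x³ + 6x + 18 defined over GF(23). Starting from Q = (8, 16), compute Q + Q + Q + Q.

Double-and-add on 4 = (100)₂. Start with Q = (8, 16) for the leading 1-bit.
double: tangent at (8, 16): λ = (3·8² + 6)/(2·16) ≡ 14/9. 9⁻¹ ≡ 18 (mod 23) since 9·18 = 162 ≡ 1, so λ ≡ 14·18 ≡ 22.
  x = λ² - 8 - 8 = 484 - 16 ≡ 8; y = λ·(8 - 8) - 16 ≡ 7. → (8, 7)
double: tangent at (8, 7): λ = (3·8² + 6)/(2·7) ≡ 14/14. 14⁻¹ ≡ 5 (mod 23), so λ ≡ 14·5 ≡ 1.
  x = λ² - 8 - 8 = 1 - 16 ≡ 8; y = λ·(8 - 8) - 7 ≡ 16. → (8, 16)

(8, 16)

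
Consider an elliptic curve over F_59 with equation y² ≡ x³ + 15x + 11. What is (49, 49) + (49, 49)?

(21, 41)

tangent at (49, 49): λ = (3·49² + 15)/(2·49) ≡ 20/39. 39⁻¹ ≡ 56 (mod 59), so λ ≡ 20·56 ≡ 58.
  x = λ² - 49 - 49 = 3364 - 98 ≡ 21; y = λ·(49 - 21) - 49 ≡ 41. → (21, 41)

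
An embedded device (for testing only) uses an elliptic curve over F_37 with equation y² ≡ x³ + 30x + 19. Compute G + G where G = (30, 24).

tangent at (30, 24): λ = (3·30² + 30)/(2·24) ≡ 29/11. 11⁻¹ ≡ 27 (mod 37), so λ ≡ 29·27 ≡ 6.
  x = λ² - 30 - 30 = 36 - 60 ≡ 13; y = λ·(30 - 13) - 24 ≡ 4. → (13, 4)

(13, 4)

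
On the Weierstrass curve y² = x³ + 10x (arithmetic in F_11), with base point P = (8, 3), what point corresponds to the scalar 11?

(8, 8)

Repeated addition: build up to 11P.
2P: tangent at (8, 3): λ = (3·8² + 10)/(2·3) ≡ 4/6. 6⁻¹ ≡ 2 (mod 11) since 6·2 = 12 ≡ 1, so λ ≡ 4·2 ≡ 8.
  x = λ² - 8 - 8 = 64 - 16 ≡ 4; y = λ·(8 - 4) - 3 ≡ 7. → (4, 7)
3P: (4, 7) + (8, 3). λ = (3 - 7)/(8 - 4) ≡ 7/4 mod 11. 4⁻¹ ≡ 3 (mod 11), so λ ≡ 10.
  x = λ² - 4 - 8 = 100 - 12 ≡ 0; y = λ·(4 - 0) - 7 ≡ 0. → (0, 0)
4P: (0, 0) + (8, 3). λ = (3 - 0)/(8 - 0) ≡ 3/8 mod 11. 8⁻¹ ≡ 7 (mod 11), so λ ≡ 10.
  x = λ² - 0 - 8 = 100 - 8 ≡ 4; y = λ·(0 - 4) - 0 ≡ 4. → (4, 4)
5P: (4, 4) + (8, 3). λ = (3 - 4)/(8 - 4) ≡ 10/4 mod 11. 4⁻¹ ≡ 3 (mod 11) since 4·3 = 12 ≡ 1, so λ ≡ 8.
  x = λ² - 4 - 8 = 64 - 12 ≡ 8; y = λ·(4 - 8) - 4 ≡ 8. → (8, 8)
6P: (8, 8) + (8, 3): same x and y₁ ≡ -y₂, so the sum is ∞.
7P: ∞ + (8, 3) = (8, 3) (identity).
8P: tangent at (8, 3): λ = (3·8² + 10)/(2·3) ≡ 4/6. 6⁻¹ ≡ 2 (mod 11), so λ ≡ 4·2 ≡ 8.
  x = λ² - 8 - 8 = 64 - 16 ≡ 4; y = λ·(8 - 4) - 3 ≡ 7. → (4, 7)
9P: (4, 7) + (8, 3). λ = (3 - 7)/(8 - 4) ≡ 7/4 mod 11. 4⁻¹ ≡ 3 (mod 11), so λ ≡ 10.
  x = λ² - 4 - 8 = 100 - 12 ≡ 0; y = λ·(4 - 0) - 7 ≡ 0. → (0, 0)
10P: (0, 0) + (8, 3). λ = (3 - 0)/(8 - 0) ≡ 3/8 mod 11. 8⁻¹ ≡ 7 (mod 11), so λ ≡ 10.
  x = λ² - 0 - 8 = 100 - 8 ≡ 4; y = λ·(0 - 4) - 0 ≡ 4. → (4, 4)
11P: (4, 4) + (8, 3). λ = (3 - 4)/(8 - 4) ≡ 10/4 mod 11. 4⁻¹ ≡ 3 (mod 11), so λ ≡ 8.
  x = λ² - 4 - 8 = 64 - 12 ≡ 8; y = λ·(4 - 8) - 4 ≡ 8. → (8, 8)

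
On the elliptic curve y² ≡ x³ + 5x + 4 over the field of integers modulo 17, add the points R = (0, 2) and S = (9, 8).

(16, 10)

(0, 2) + (9, 8). λ = (8 - 2)/(9 - 0) ≡ 6/9 mod 17. 9⁻¹ ≡ 2 (mod 17) since 9·2 = 18 ≡ 1, so λ ≡ 12.
  x = λ² - 0 - 9 = 144 - 9 ≡ 16; y = λ·(0 - 16) - 2 ≡ 10. → (16, 10)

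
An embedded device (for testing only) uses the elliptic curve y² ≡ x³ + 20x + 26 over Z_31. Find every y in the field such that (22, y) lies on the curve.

4, 27

x³ + 20x + 26 = 11114 ≡ 16 (mod 31).
Square roots of 16 mod 31: 4 and 27 (since 4² = 16 ≡ 16).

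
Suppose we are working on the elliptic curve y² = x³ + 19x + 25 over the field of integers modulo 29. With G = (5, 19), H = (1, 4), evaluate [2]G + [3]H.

(19, 13)

First 2G:
Repeated addition: build up to 2G.
2G: tangent at (5, 19): λ = (3·5² + 19)/(2·19) ≡ 7/9. 9⁻¹ ≡ 13 (mod 29) since 9·13 = 117 ≡ 1, so λ ≡ 7·13 ≡ 4.
  x = λ² - 5 - 5 = 16 - 10 ≡ 6; y = λ·(5 - 6) - 19 ≡ 6. → (6, 6)
2G = (6, 6).
Next 3H:
Repeated addition: build up to 3H.
2H: tangent at (1, 4): λ = (3·1² + 19)/(2·4) ≡ 22/8. 8⁻¹ ≡ 11 (mod 29) since 8·11 = 88 ≡ 1, so λ ≡ 22·11 ≡ 10.
  x = λ² - 1 - 1 = 100 - 2 ≡ 11; y = λ·(1 - 11) - 4 ≡ 12. → (11, 12)
3H: (11, 12) + (1, 4). λ = (4 - 12)/(1 - 11) ≡ 21/19 mod 29. 19⁻¹ ≡ 26 (mod 29), so λ ≡ 24.
  x = λ² - 11 - 1 = 576 - 12 ≡ 13; y = λ·(11 - 13) - 12 ≡ 27. → (13, 27)
3H = (13, 27).
Finally 2G + 3H:
(6, 6) + (13, 27). λ = (27 - 6)/(13 - 6) ≡ 21/7 mod 29. 7⁻¹ ≡ 25 (mod 29), so λ ≡ 3.
  x = λ² - 6 - 13 = 9 - 19 ≡ 19; y = λ·(6 - 19) - 6 ≡ 13. → (19, 13)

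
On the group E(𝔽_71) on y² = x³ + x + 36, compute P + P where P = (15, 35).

tangent at (15, 35): λ = (3·15² + 1)/(2·35) ≡ 37/70. 70⁻¹ ≡ 70 (mod 71), so λ ≡ 37·70 ≡ 34.
  x = λ² - 15 - 15 = 1156 - 30 ≡ 61; y = λ·(15 - 61) - 35 ≡ 34. → (61, 34)

(61, 34)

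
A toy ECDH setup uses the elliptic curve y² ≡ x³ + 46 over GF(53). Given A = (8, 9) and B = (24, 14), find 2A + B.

(11, 23)

First 2A:
Repeated addition: build up to 2A.
2A: tangent at (8, 9): λ = (3·8² + 0)/(2·9) ≡ 33/18. 18⁻¹ ≡ 3 (mod 53) since 18·3 = 54 ≡ 1, so λ ≡ 33·3 ≡ 46.
  x = λ² - 8 - 8 = 2116 - 16 ≡ 33; y = λ·(8 - 33) - 9 ≡ 7. → (33, 7)
2A = (33, 7).
Finally 2A + B:
(33, 7) + (24, 14). λ = (14 - 7)/(24 - 33) ≡ 7/44 mod 53. 44⁻¹ ≡ 47 (mod 53) since 44·47 = 2068 ≡ 1, so λ ≡ 11.
  x = λ² - 33 - 24 = 121 - 57 ≡ 11; y = λ·(33 - 11) - 7 ≡ 23. → (11, 23)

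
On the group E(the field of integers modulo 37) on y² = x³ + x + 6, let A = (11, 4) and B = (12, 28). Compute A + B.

(11, 4) + (12, 28). λ = (28 - 4)/(12 - 11) ≡ 24/1 mod 37. 1⁻¹ ≡ 1 (mod 37), so λ ≡ 24.
  x = λ² - 11 - 12 = 576 - 23 ≡ 35; y = λ·(11 - 35) - 4 ≡ 12. → (35, 12)

(35, 12)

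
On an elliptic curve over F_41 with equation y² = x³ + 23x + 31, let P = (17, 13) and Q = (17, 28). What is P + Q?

O

The two points share x = 17 and their y-coordinates satisfy 13 + 28 ≡ 0 (mod 41), so they are inverses. Their sum is O.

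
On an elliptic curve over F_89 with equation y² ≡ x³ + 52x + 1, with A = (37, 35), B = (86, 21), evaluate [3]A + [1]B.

First 3A:
Repeated addition: build up to 3A.
2A: tangent at (37, 35): λ = (3·37² + 52)/(2·35) ≡ 65/70. 70⁻¹ ≡ 14 (mod 89), so λ ≡ 65·14 ≡ 20.
  x = λ² - 37 - 37 = 400 - 74 ≡ 59; y = λ·(37 - 59) - 35 ≡ 59. → (59, 59)
3A: (59, 59) + (37, 35). λ = (35 - 59)/(37 - 59) ≡ 65/67 mod 89. 67⁻¹ ≡ 4 (mod 89), so λ ≡ 82.
  x = λ² - 59 - 37 = 6724 - 96 ≡ 42; y = λ·(59 - 42) - 59 ≡ 0. → (42, 0)
3A = (42, 0).
Finally 3A + B:
(42, 0) + (86, 21). λ = (21 - 0)/(86 - 42) ≡ 21/44 mod 89. 44⁻¹ ≡ 87 (mod 89) since 44·87 = 3828 ≡ 1, so λ ≡ 47.
  x = λ² - 42 - 86 = 2209 - 128 ≡ 34; y = λ·(42 - 34) - 0 ≡ 20. → (34, 20)

(34, 20)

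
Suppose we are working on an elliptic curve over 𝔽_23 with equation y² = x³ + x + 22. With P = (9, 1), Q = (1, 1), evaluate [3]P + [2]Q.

First 3P:
Repeated addition: build up to 3P.
2P: tangent at (9, 1): λ = (3·9² + 1)/(2·1) ≡ 14/2. 2⁻¹ ≡ 12 (mod 23), so λ ≡ 14·12 ≡ 7.
  x = λ² - 9 - 9 = 49 - 18 ≡ 8; y = λ·(9 - 8) - 1 ≡ 6. → (8, 6)
3P: (8, 6) + (9, 1). λ = (1 - 6)/(9 - 8) ≡ 18/1 mod 23. 1⁻¹ ≡ 1 (mod 23), so λ ≡ 18.
  x = λ² - 8 - 9 = 324 - 17 ≡ 8; y = λ·(8 - 8) - 6 ≡ 17. → (8, 17)
3P = (8, 17).
Next 2Q:
Repeated addition: build up to 2Q.
2Q: tangent at (1, 1): λ = (3·1² + 1)/(2·1) ≡ 4/2. 2⁻¹ ≡ 12 (mod 23) since 2·12 = 24 ≡ 1, so λ ≡ 4·12 ≡ 2.
  x = λ² - 1 - 1 = 4 - 2 ≡ 2; y = λ·(1 - 2) - 1 ≡ 20. → (2, 20)
2Q = (2, 20).
Finally 3P + 2Q:
(8, 17) + (2, 20). λ = (20 - 17)/(2 - 8) ≡ 3/17 mod 23. 17⁻¹ ≡ 19 (mod 23) since 17·19 = 323 ≡ 1, so λ ≡ 11.
  x = λ² - 8 - 2 = 121 - 10 ≡ 19; y = λ·(8 - 19) - 17 ≡ 0. → (19, 0)

(19, 0)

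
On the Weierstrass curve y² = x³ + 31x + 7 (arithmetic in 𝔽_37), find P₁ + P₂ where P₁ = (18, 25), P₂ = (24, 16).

(25, 4)

(18, 25) + (24, 16). λ = (16 - 25)/(24 - 18) ≡ 28/6 mod 37. 6⁻¹ ≡ 31 (mod 37), so λ ≡ 17.
  x = λ² - 18 - 24 = 289 - 42 ≡ 25; y = λ·(18 - 25) - 25 ≡ 4. → (25, 4)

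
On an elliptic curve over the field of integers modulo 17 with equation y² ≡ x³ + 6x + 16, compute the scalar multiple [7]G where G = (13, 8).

(8, 10)

Repeated addition: build up to 7G.
2G: tangent at (13, 8): λ = (3·13² + 6)/(2·8) ≡ 3/16. 16⁻¹ ≡ 16 (mod 17), so λ ≡ 3·16 ≡ 14.
  x = λ² - 13 - 13 = 196 - 26 ≡ 0; y = λ·(13 - 0) - 8 ≡ 4. → (0, 4)
3G: (0, 4) + (13, 8). λ = (8 - 4)/(13 - 0) ≡ 4/13 mod 17. 13⁻¹ ≡ 4 (mod 17), so λ ≡ 16.
  x = λ² - 0 - 13 = 256 - 13 ≡ 5; y = λ·(0 - 5) - 4 ≡ 1. → (5, 1)
4G: (5, 1) + (13, 8). λ = (8 - 1)/(13 - 5) ≡ 7/8 mod 17. 8⁻¹ ≡ 15 (mod 17), so λ ≡ 3.
  x = λ² - 5 - 13 = 9 - 18 ≡ 8; y = λ·(5 - 8) - 1 ≡ 7. → (8, 7)
5G: (8, 7) + (13, 8). λ = (8 - 7)/(13 - 8) ≡ 1/5 mod 17. 5⁻¹ ≡ 7 (mod 17), so λ ≡ 7.
  x = λ² - 8 - 13 = 49 - 21 ≡ 11; y = λ·(8 - 11) - 7 ≡ 6. → (11, 6)
6G: (11, 6) + (13, 8). λ = (8 - 6)/(13 - 11) ≡ 2/2 mod 17. 2⁻¹ ≡ 9 (mod 17) since 2·9 = 18 ≡ 1, so λ ≡ 1.
  x = λ² - 11 - 13 = 1 - 24 ≡ 11; y = λ·(11 - 11) - 6 ≡ 11. → (11, 11)
7G: (11, 11) + (13, 8). λ = (8 - 11)/(13 - 11) ≡ 14/2 mod 17. 2⁻¹ ≡ 9 (mod 17), so λ ≡ 7.
  x = λ² - 11 - 13 = 49 - 24 ≡ 8; y = λ·(11 - 8) - 11 ≡ 10. → (8, 10)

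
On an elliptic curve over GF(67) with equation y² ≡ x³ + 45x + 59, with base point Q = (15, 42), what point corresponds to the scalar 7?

(54, 15)

Repeated addition: build up to 7Q.
2Q: tangent at (15, 42): λ = (3·15² + 45)/(2·42) ≡ 50/17. 17⁻¹ ≡ 4 (mod 67), so λ ≡ 50·4 ≡ 66.
  x = λ² - 15 - 15 = 4356 - 30 ≡ 38; y = λ·(15 - 38) - 42 ≡ 48. → (38, 48)
3Q: (38, 48) + (15, 42). λ = (42 - 48)/(15 - 38) ≡ 61/44 mod 67. 44⁻¹ ≡ 32 (mod 67) since 44·32 = 1408 ≡ 1, so λ ≡ 9.
  x = λ² - 38 - 15 = 81 - 53 ≡ 28; y = λ·(38 - 28) - 48 ≡ 42. → (28, 42)
4Q: (28, 42) + (15, 42). λ = (42 - 42)/(15 - 28) ≡ 0/54 mod 67. 54⁻¹ ≡ 36 (mod 67), so λ ≡ 0.
  x = λ² - 28 - 15 = 0 - 43 ≡ 24; y = λ·(28 - 24) - 42 ≡ 25. → (24, 25)
5Q: (24, 25) + (15, 42). λ = (42 - 25)/(15 - 24) ≡ 17/58 mod 67. 58⁻¹ ≡ 52 (mod 67) since 58·52 = 3016 ≡ 1, so λ ≡ 13.
  x = λ² - 24 - 15 = 169 - 39 ≡ 63; y = λ·(24 - 63) - 25 ≡ 4. → (63, 4)
6Q: (63, 4) + (15, 42). λ = (42 - 4)/(15 - 63) ≡ 38/19 mod 67. 19⁻¹ ≡ 60 (mod 67), so λ ≡ 2.
  x = λ² - 63 - 15 = 4 - 78 ≡ 60; y = λ·(63 - 60) - 4 ≡ 2. → (60, 2)
7Q: (60, 2) + (15, 42). λ = (42 - 2)/(15 - 60) ≡ 40/22 mod 67. 22⁻¹ ≡ 64 (mod 67) since 22·64 = 1408 ≡ 1, so λ ≡ 14.
  x = λ² - 60 - 15 = 196 - 75 ≡ 54; y = λ·(60 - 54) - 2 ≡ 15. → (54, 15)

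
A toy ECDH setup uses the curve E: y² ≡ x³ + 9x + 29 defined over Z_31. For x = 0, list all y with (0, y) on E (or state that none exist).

x³ + 9x + 29 = 29 ≡ 29 (mod 31).
29 is a non-residue mod 31; no y exists.

none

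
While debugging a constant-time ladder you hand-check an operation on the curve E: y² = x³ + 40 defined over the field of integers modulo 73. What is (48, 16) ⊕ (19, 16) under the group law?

(6, 57)

(48, 16) + (19, 16). λ = (16 - 16)/(19 - 48) ≡ 0/44 mod 73. 44⁻¹ ≡ 5 (mod 73), so λ ≡ 0.
  x = λ² - 48 - 19 = 0 - 67 ≡ 6; y = λ·(48 - 6) - 16 ≡ 57. → (6, 57)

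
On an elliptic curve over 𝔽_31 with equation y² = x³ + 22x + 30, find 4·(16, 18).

Write P = (16, 18).
Double-and-add on 4 = (100)₂. Start with P = (16, 18) for the leading 1-bit.
double: tangent at (16, 18): λ = (3·16² + 22)/(2·18) ≡ 15/5. 5⁻¹ ≡ 25 (mod 31), so λ ≡ 15·25 ≡ 3.
  x = λ² - 16 - 16 = 9 - 32 ≡ 8; y = λ·(16 - 8) - 18 ≡ 6. → (8, 6)
double: tangent at (8, 6): λ = (3·8² + 22)/(2·6) ≡ 28/12. 12⁻¹ ≡ 13 (mod 31), so λ ≡ 28·13 ≡ 23.
  x = λ² - 8 - 8 = 529 - 16 ≡ 17; y = λ·(8 - 17) - 6 ≡ 4. → (17, 4)

(17, 4)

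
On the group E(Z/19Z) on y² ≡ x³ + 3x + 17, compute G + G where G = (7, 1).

(6, 17)

tangent at (7, 1): λ = (3·7² + 3)/(2·1) ≡ 17/2. 2⁻¹ ≡ 10 (mod 19) since 2·10 = 20 ≡ 1, so λ ≡ 17·10 ≡ 18.
  x = λ² - 7 - 7 = 324 - 14 ≡ 6; y = λ·(7 - 6) - 1 ≡ 17. → (6, 17)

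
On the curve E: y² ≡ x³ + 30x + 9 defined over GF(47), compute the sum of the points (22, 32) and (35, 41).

(8, 3)

(22, 32) + (35, 41). λ = (41 - 32)/(35 - 22) ≡ 9/13 mod 47. 13⁻¹ ≡ 29 (mod 47) since 13·29 = 377 ≡ 1, so λ ≡ 26.
  x = λ² - 22 - 35 = 676 - 57 ≡ 8; y = λ·(22 - 8) - 32 ≡ 3. → (8, 3)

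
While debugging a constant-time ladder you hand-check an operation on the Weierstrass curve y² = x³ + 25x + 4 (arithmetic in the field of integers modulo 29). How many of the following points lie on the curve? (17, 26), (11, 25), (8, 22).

1

(17, 26): 26² ≡ 9, rhs ≡ 6 → off.
(11, 25): 25² ≡ 16, rhs ≡ 15 → off.
(8, 22): 22² ≡ 20, rhs ≡ 20 → on.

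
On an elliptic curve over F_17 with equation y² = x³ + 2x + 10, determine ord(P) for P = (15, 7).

6

2P: tangent at (15, 7): λ = (3·15² + 2)/(2·7) ≡ 14/14. 14⁻¹ ≡ 11 (mod 17), so λ ≡ 14·11 ≡ 1.
  x = λ² - 15 - 15 = 1 - 30 ≡ 5; y = λ·(15 - 5) - 7 ≡ 3. → (5, 3)
3P: (5, 3) + (15, 7). λ = (7 - 3)/(15 - 5) ≡ 4/10 mod 17. 10⁻¹ ≡ 12 (mod 17), so λ ≡ 14.
  x = λ² - 5 - 15 = 196 - 20 ≡ 6; y = λ·(5 - 6) - 3 ≡ 0. → (6, 0)
4P: (6, 0) + (15, 7). λ = (7 - 0)/(15 - 6) ≡ 7/9 mod 17. 9⁻¹ ≡ 2 (mod 17), so λ ≡ 14.
  x = λ² - 6 - 15 = 196 - 21 ≡ 5; y = λ·(6 - 5) - 0 ≡ 14. → (5, 14)
5P: (5, 14) + (15, 7). λ = (7 - 14)/(15 - 5) ≡ 10/10 mod 17. 10⁻¹ ≡ 12 (mod 17), so λ ≡ 1.
  x = λ² - 5 - 15 = 1 - 20 ≡ 15; y = λ·(5 - 15) - 14 ≡ 10. → (15, 10)
6P: (15, 10) + (15, 7): same x and y₁ ≡ -y₂, so the sum is O.
6P = O, so the order is 6.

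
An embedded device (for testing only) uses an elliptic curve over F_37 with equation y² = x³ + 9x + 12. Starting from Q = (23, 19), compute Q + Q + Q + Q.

Repeated addition: build up to 4Q.
2Q: tangent at (23, 19): λ = (3·23² + 9)/(2·19) ≡ 5/1. 1⁻¹ ≡ 1 (mod 37), so λ ≡ 5·1 ≡ 5.
  x = λ² - 23 - 23 = 25 - 46 ≡ 16; y = λ·(23 - 16) - 19 ≡ 16. → (16, 16)
3Q: (16, 16) + (23, 19). λ = (19 - 16)/(23 - 16) ≡ 3/7 mod 37. 7⁻¹ ≡ 16 (mod 37) since 7·16 = 112 ≡ 1, so λ ≡ 11.
  x = λ² - 16 - 23 = 121 - 39 ≡ 8; y = λ·(16 - 8) - 16 ≡ 35. → (8, 35)
4Q: (8, 35) + (23, 19). λ = (19 - 35)/(23 - 8) ≡ 21/15 mod 37. 15⁻¹ ≡ 5 (mod 37) since 15·5 = 75 ≡ 1, so λ ≡ 31.
  x = λ² - 8 - 23 = 961 - 31 ≡ 5; y = λ·(8 - 5) - 35 ≡ 21. → (5, 21)

(5, 21)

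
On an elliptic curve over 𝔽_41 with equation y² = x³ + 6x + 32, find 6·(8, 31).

(0, 14)

Write G = (8, 31).
Double-and-add on 6 = (110)₂. Start with G = (8, 31) for the leading 1-bit.
double: tangent at (8, 31): λ = (3·8² + 6)/(2·31) ≡ 34/21. 21⁻¹ ≡ 2 (mod 41), so λ ≡ 34·2 ≡ 27.
  x = λ² - 8 - 8 = 729 - 16 ≡ 16; y = λ·(8 - 16) - 31 ≡ 40. → (16, 40)
add G: (16, 40) + (8, 31). λ = (31 - 40)/(8 - 16) ≡ 32/33 mod 41. 33⁻¹ ≡ 5 (mod 41), so λ ≡ 37.
  x = λ² - 16 - 8 = 1369 - 24 ≡ 33; y = λ·(16 - 33) - 40 ≡ 28. → (33, 28)
double: tangent at (33, 28): λ = (3·33² + 6)/(2·28) ≡ 34/15. 15⁻¹ ≡ 11 (mod 41), so λ ≡ 34·11 ≡ 5.
  x = λ² - 33 - 33 = 25 - 66 ≡ 0; y = λ·(33 - 0) - 28 ≡ 14. → (0, 14)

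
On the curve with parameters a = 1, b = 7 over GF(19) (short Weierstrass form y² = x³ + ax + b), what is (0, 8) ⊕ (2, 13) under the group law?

(9, 17)

(0, 8) + (2, 13). λ = (13 - 8)/(2 - 0) ≡ 5/2 mod 19. 2⁻¹ ≡ 10 (mod 19) since 2·10 = 20 ≡ 1, so λ ≡ 12.
  x = λ² - 0 - 2 = 144 - 2 ≡ 9; y = λ·(0 - 9) - 8 ≡ 17. → (9, 17)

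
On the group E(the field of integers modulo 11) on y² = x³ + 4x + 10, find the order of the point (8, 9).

2P: tangent at (8, 9): λ = (3·8² + 4)/(2·9) ≡ 9/7. 7⁻¹ ≡ 8 (mod 11) since 7·8 = 56 ≡ 1, so λ ≡ 9·8 ≡ 6.
  x = λ² - 8 - 8 = 36 - 16 ≡ 9; y = λ·(8 - 9) - 9 ≡ 7. → (9, 7)
3P: (9, 7) + (8, 9). λ = (9 - 7)/(8 - 9) ≡ 2/10 mod 11. 10⁻¹ ≡ 10 (mod 11), so λ ≡ 9.
  x = λ² - 9 - 8 = 81 - 17 ≡ 9; y = λ·(9 - 9) - 7 ≡ 4. → (9, 4)
4P: (9, 4) + (8, 9). λ = (9 - 4)/(8 - 9) ≡ 5/10 mod 11. 10⁻¹ ≡ 10 (mod 11) since 10·10 = 100 ≡ 1, so λ ≡ 6.
  x = λ² - 9 - 8 = 36 - 17 ≡ 8; y = λ·(9 - 8) - 4 ≡ 2. → (8, 2)
5P: (8, 2) + (8, 9): same x and y₁ ≡ -y₂, so the sum is ∞.
5P = ∞, so the order is 5.

5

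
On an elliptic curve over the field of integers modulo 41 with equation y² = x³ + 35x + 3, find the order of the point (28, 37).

2P: tangent at (28, 37): λ = (3·28² + 35)/(2·37) ≡ 9/33. 33⁻¹ ≡ 5 (mod 41) since 33·5 = 165 ≡ 1, so λ ≡ 9·5 ≡ 4.
  x = λ² - 28 - 28 = 16 - 56 ≡ 1; y = λ·(28 - 1) - 37 ≡ 30. → (1, 30)
3P: (1, 30) + (28, 37). λ = (37 - 30)/(28 - 1) ≡ 7/27 mod 41. 27⁻¹ ≡ 38 (mod 41), so λ ≡ 20.
  x = λ² - 1 - 28 = 400 - 29 ≡ 2; y = λ·(1 - 2) - 30 ≡ 32. → (2, 32)
4P: (2, 32) + (28, 37). λ = (37 - 32)/(28 - 2) ≡ 5/26 mod 41. 26⁻¹ ≡ 30 (mod 41) since 26·30 = 780 ≡ 1, so λ ≡ 27.
  x = λ² - 2 - 28 = 729 - 30 ≡ 2; y = λ·(2 - 2) - 32 ≡ 9. → (2, 9)
5P: (2, 9) + (28, 37). λ = (37 - 9)/(28 - 2) ≡ 28/26 mod 41. 26⁻¹ ≡ 30 (mod 41) since 26·30 = 780 ≡ 1, so λ ≡ 20.
  x = λ² - 2 - 28 = 400 - 30 ≡ 1; y = λ·(2 - 1) - 9 ≡ 11. → (1, 11)
6P: (1, 11) + (28, 37). λ = (37 - 11)/(28 - 1) ≡ 26/27 mod 41. 27⁻¹ ≡ 38 (mod 41), so λ ≡ 4.
  x = λ² - 1 - 28 = 16 - 29 ≡ 28; y = λ·(1 - 28) - 11 ≡ 4. → (28, 4)
7P: (28, 4) + (28, 37): same x and y₁ ≡ -y₂, so the sum is O.
7P = O, so the order is 7.

7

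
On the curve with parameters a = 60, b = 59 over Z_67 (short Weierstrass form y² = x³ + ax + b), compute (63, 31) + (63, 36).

O

The two points share x = 63 and their y-coordinates satisfy 31 + 36 ≡ 0 (mod 67), so they are inverses. Their sum is the point at infinity.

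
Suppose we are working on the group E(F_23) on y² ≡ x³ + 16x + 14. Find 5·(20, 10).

(1, 10)

Write G = (20, 10).
Double-and-add on 5 = (101)₂. Start with G = (20, 10) for the leading 1-bit.
double: tangent at (20, 10): λ = (3·20² + 16)/(2·10) ≡ 20/20. 20⁻¹ ≡ 15 (mod 23), so λ ≡ 20·15 ≡ 1.
  x = λ² - 20 - 20 = 1 - 40 ≡ 7; y = λ·(20 - 7) - 10 ≡ 3. → (7, 3)
double: tangent at (7, 3): λ = (3·7² + 16)/(2·3) ≡ 2/6. 6⁻¹ ≡ 4 (mod 23) since 6·4 = 24 ≡ 1, so λ ≡ 2·4 ≡ 8.
  x = λ² - 7 - 7 = 64 - 14 ≡ 4; y = λ·(7 - 4) - 3 ≡ 21. → (4, 21)
add G: (4, 21) + (20, 10). λ = (10 - 21)/(20 - 4) ≡ 12/16 mod 23. 16⁻¹ ≡ 13 (mod 23), so λ ≡ 18.
  x = λ² - 4 - 20 = 324 - 24 ≡ 1; y = λ·(4 - 1) - 21 ≡ 10. → (1, 10)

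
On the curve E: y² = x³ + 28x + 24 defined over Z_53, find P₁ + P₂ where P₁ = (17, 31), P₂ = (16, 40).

(17, 31) + (16, 40). λ = (40 - 31)/(16 - 17) ≡ 9/52 mod 53. 52⁻¹ ≡ 52 (mod 53) since 52·52 = 2704 ≡ 1, so λ ≡ 44.
  x = λ² - 17 - 16 = 1936 - 33 ≡ 48; y = λ·(17 - 48) - 31 ≡ 36. → (48, 36)

(48, 36)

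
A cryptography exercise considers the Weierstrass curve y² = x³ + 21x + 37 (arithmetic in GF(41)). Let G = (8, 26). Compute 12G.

Double-and-add on 12 = (1100)₂. Start with G = (8, 26) for the leading 1-bit.
double: tangent at (8, 26): λ = (3·8² + 21)/(2·26) ≡ 8/11. 11⁻¹ ≡ 15 (mod 41), so λ ≡ 8·15 ≡ 38.
  x = λ² - 8 - 8 = 1444 - 16 ≡ 34; y = λ·(8 - 34) - 26 ≡ 11. → (34, 11)
add G: (34, 11) + (8, 26). λ = (26 - 11)/(8 - 34) ≡ 15/15 mod 41. 15⁻¹ ≡ 11 (mod 41) since 15·11 = 165 ≡ 1, so λ ≡ 1.
  x = λ² - 34 - 8 = 1 - 42 ≡ 0; y = λ·(34 - 0) - 11 ≡ 23. → (0, 23)
double: tangent at (0, 23): λ = (3·0² + 21)/(2·23) ≡ 21/5. 5⁻¹ ≡ 33 (mod 41) since 5·33 = 165 ≡ 1, so λ ≡ 21·33 ≡ 37.
  x = λ² - 0 - 0 = 1369 - 0 ≡ 16; y = λ·(0 - 16) - 23 ≡ 0. → (16, 0)
double: (16, 0) + (16, 0): same x and y₁ ≡ -y₂, so the sum is ∞.

O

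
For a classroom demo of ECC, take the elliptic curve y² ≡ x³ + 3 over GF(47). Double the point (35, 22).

(33, 19)

tangent at (35, 22): λ = (3·35² + 0)/(2·22) ≡ 9/44. 44⁻¹ ≡ 31 (mod 47), so λ ≡ 9·31 ≡ 44.
  x = λ² - 35 - 35 = 1936 - 70 ≡ 33; y = λ·(35 - 33) - 22 ≡ 19. → (33, 19)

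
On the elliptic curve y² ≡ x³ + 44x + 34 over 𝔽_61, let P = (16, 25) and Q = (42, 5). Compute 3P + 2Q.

First 3P:
Repeated addition: build up to 3P.
2P: tangent at (16, 25): λ = (3·16² + 44)/(2·25) ≡ 19/50. 50⁻¹ ≡ 11 (mod 61), so λ ≡ 19·11 ≡ 26.
  x = λ² - 16 - 16 = 676 - 32 ≡ 34; y = λ·(16 - 34) - 25 ≡ 56. → (34, 56)
3P: (34, 56) + (16, 25). λ = (25 - 56)/(16 - 34) ≡ 30/43 mod 61. 43⁻¹ ≡ 44 (mod 61), so λ ≡ 39.
  x = λ² - 34 - 16 = 1521 - 50 ≡ 7; y = λ·(34 - 7) - 56 ≡ 21. → (7, 21)
3P = (7, 21).
Next 2Q:
Repeated addition: build up to 2Q.
2Q: tangent at (42, 5): λ = (3·42² + 44)/(2·5) ≡ 29/10. 10⁻¹ ≡ 55 (mod 61) since 10·55 = 550 ≡ 1, so λ ≡ 29·55 ≡ 9.
  x = λ² - 42 - 42 = 81 - 84 ≡ 58; y = λ·(42 - 58) - 5 ≡ 34. → (58, 34)
2Q = (58, 34).
Finally 3P + 2Q:
(7, 21) + (58, 34). λ = (34 - 21)/(58 - 7) ≡ 13/51 mod 61. 51⁻¹ ≡ 6 (mod 61) since 51·6 = 306 ≡ 1, so λ ≡ 17.
  x = λ² - 7 - 58 = 289 - 65 ≡ 41; y = λ·(7 - 41) - 21 ≡ 11. → (41, 11)

(41, 11)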